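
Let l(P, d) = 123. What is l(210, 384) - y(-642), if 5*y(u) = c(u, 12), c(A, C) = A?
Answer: 1257/5 ≈ 251.40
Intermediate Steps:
y(u) = u/5
l(210, 384) - y(-642) = 123 - (-642)/5 = 123 - 1*(-642/5) = 123 + 642/5 = 1257/5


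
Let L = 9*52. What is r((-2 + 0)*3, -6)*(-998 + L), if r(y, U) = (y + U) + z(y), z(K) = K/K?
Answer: 5830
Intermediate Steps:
z(K) = 1
L = 468
r(y, U) = 1 + U + y (r(y, U) = (y + U) + 1 = (U + y) + 1 = 1 + U + y)
r((-2 + 0)*3, -6)*(-998 + L) = (1 - 6 + (-2 + 0)*3)*(-998 + 468) = (1 - 6 - 2*3)*(-530) = (1 - 6 - 6)*(-530) = -11*(-530) = 5830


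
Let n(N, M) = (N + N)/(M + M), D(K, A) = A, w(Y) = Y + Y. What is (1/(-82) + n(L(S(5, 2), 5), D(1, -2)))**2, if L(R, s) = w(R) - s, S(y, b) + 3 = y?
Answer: 400/1681 ≈ 0.23795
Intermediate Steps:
w(Y) = 2*Y
S(y, b) = -3 + y
L(R, s) = -s + 2*R (L(R, s) = 2*R - s = -s + 2*R)
n(N, M) = N/M (n(N, M) = (2*N)/((2*M)) = (2*N)*(1/(2*M)) = N/M)
(1/(-82) + n(L(S(5, 2), 5), D(1, -2)))**2 = (1/(-82) + (-1*5 + 2*(-3 + 5))/(-2))**2 = (-1/82 + (-5 + 2*2)*(-1/2))**2 = (-1/82 + (-5 + 4)*(-1/2))**2 = (-1/82 - 1*(-1/2))**2 = (-1/82 + 1/2)**2 = (20/41)**2 = 400/1681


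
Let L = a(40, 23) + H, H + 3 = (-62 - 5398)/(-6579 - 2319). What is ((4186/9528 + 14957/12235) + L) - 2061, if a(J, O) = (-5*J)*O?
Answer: -575842281513631/86440421820 ≈ -6661.7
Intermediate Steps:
H = -3539/1483 (H = -3 + (-62 - 5398)/(-6579 - 2319) = -3 - 5460/(-8898) = -3 - 5460*(-1/8898) = -3 + 910/1483 = -3539/1483 ≈ -2.3864)
a(J, O) = -5*J*O
L = -6825339/1483 (L = -5*40*23 - 3539/1483 = -4600 - 3539/1483 = -6825339/1483 ≈ -4602.4)
((4186/9528 + 14957/12235) + L) - 2061 = ((4186/9528 + 14957/12235) - 6825339/1483) - 2061 = ((4186*(1/9528) + 14957*(1/12235)) - 6825339/1483) - 2061 = ((2093/4764 + 14957/12235) - 6825339/1483) - 2061 = (96863003/58287540 - 6825339/1483) - 2061 = -397688572142611/86440421820 - 2061 = -575842281513631/86440421820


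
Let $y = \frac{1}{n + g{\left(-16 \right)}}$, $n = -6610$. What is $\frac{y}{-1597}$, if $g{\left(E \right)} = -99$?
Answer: $\frac{1}{10714273} \approx 9.3333 \cdot 10^{-8}$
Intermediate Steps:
$y = - \frac{1}{6709}$ ($y = \frac{1}{-6610 - 99} = \frac{1}{-6709} = - \frac{1}{6709} \approx -0.00014905$)
$\frac{y}{-1597} = - \frac{1}{6709 \left(-1597\right)} = \left(- \frac{1}{6709}\right) \left(- \frac{1}{1597}\right) = \frac{1}{10714273}$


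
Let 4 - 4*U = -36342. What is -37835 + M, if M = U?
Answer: -57497/2 ≈ -28749.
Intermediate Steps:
U = 18173/2 (U = 1 - 1/4*(-36342) = 1 + 18171/2 = 18173/2 ≈ 9086.5)
M = 18173/2 ≈ 9086.5
-37835 + M = -37835 + 18173/2 = -57497/2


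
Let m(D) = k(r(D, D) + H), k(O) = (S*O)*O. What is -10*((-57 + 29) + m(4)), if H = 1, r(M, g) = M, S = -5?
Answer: 1530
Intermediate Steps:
k(O) = -5*O² (k(O) = (-5*O)*O = -5*O²)
m(D) = -5*(1 + D)² (m(D) = -5*(D + 1)² = -5*(1 + D)²)
-10*((-57 + 29) + m(4)) = -10*((-57 + 29) - 5*(1 + 4)²) = -10*(-28 - 5*5²) = -10*(-28 - 5*25) = -10*(-28 - 125) = -10*(-153) = 1530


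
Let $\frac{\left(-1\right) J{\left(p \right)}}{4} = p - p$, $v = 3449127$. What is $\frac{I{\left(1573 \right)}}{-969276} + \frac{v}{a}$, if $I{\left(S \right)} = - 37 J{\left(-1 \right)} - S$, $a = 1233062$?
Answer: $\frac{8002621121}{2859276084} \approx 2.7988$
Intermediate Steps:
$J{\left(p \right)} = 0$ ($J{\left(p \right)} = - 4 \left(p - p\right) = \left(-4\right) 0 = 0$)
$I{\left(S \right)} = - S$ ($I{\left(S \right)} = \left(-37\right) 0 - S = 0 - S = - S$)
$\frac{I{\left(1573 \right)}}{-969276} + \frac{v}{a} = \frac{\left(-1\right) 1573}{-969276} + \frac{3449127}{1233062} = \left(-1573\right) \left(- \frac{1}{969276}\right) + 3449127 \cdot \frac{1}{1233062} = \frac{143}{88116} + \frac{181533}{64898} = \frac{8002621121}{2859276084}$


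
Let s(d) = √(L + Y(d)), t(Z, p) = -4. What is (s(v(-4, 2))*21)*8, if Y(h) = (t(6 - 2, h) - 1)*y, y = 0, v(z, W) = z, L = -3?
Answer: 168*I*√3 ≈ 290.98*I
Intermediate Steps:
Y(h) = 0 (Y(h) = (-4 - 1)*0 = -5*0 = 0)
s(d) = I*√3 (s(d) = √(-3 + 0) = √(-3) = I*√3)
(s(v(-4, 2))*21)*8 = ((I*√3)*21)*8 = (21*I*√3)*8 = 168*I*√3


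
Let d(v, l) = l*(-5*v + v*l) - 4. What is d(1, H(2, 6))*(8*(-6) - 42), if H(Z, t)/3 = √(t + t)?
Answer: -9360 + 2700*√3 ≈ -4683.5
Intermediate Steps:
H(Z, t) = 3*√2*√t (H(Z, t) = 3*√(t + t) = 3*√(2*t) = 3*(√2*√t) = 3*√2*√t)
d(v, l) = -4 + l*(-5*v + l*v) (d(v, l) = l*(-5*v + l*v) - 4 = -4 + l*(-5*v + l*v))
d(1, H(2, 6))*(8*(-6) - 42) = (-4 + 1*(3*√2*√6)² - 5*3*√2*√6*1)*(8*(-6) - 42) = (-4 + 1*(6*√3)² - 5*6*√3*1)*(-48 - 42) = (-4 + 1*108 - 30*√3)*(-90) = (-4 + 108 - 30*√3)*(-90) = (104 - 30*√3)*(-90) = -9360 + 2700*√3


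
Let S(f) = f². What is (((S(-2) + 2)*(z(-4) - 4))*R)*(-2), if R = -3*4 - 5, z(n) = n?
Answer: -1632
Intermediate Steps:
R = -17 (R = -12 - 5 = -17)
(((S(-2) + 2)*(z(-4) - 4))*R)*(-2) = ((((-2)² + 2)*(-4 - 4))*(-17))*(-2) = (((4 + 2)*(-8))*(-17))*(-2) = ((6*(-8))*(-17))*(-2) = -48*(-17)*(-2) = 816*(-2) = -1632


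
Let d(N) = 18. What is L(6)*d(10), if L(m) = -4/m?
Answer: -12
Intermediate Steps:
L(6)*d(10) = -4/6*18 = -4*⅙*18 = -⅔*18 = -12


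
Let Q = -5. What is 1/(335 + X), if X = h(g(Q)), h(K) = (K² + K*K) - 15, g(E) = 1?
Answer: 1/322 ≈ 0.0031056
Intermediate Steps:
h(K) = -15 + 2*K² (h(K) = (K² + K²) - 15 = 2*K² - 15 = -15 + 2*K²)
X = -13 (X = -15 + 2*1² = -15 + 2*1 = -15 + 2 = -13)
1/(335 + X) = 1/(335 - 13) = 1/322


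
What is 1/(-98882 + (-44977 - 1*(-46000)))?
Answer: -1/97859 ≈ -1.0219e-5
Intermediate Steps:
1/(-98882 + (-44977 - 1*(-46000))) = 1/(-98882 + (-44977 + 46000)) = 1/(-98882 + 1023) = 1/(-97859) = -1/97859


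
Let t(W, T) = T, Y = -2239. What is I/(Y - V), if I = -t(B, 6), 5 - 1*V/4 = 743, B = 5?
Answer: -6/713 ≈ -0.0084151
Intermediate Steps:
V = -2952 (V = 20 - 4*743 = 20 - 2972 = -2952)
I = -6 (I = -1*6 = -6)
I/(Y - V) = -6/(-2239 - 1*(-2952)) = -6/(-2239 + 2952) = -6/713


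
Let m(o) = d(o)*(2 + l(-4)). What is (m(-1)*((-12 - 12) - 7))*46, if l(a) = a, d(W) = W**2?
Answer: 2852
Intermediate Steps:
m(o) = -2*o**2 (m(o) = o**2*(2 - 4) = o**2*(-2) = -2*o**2)
(m(-1)*((-12 - 12) - 7))*46 = ((-2*(-1)**2)*((-12 - 12) - 7))*46 = ((-2*1)*(-24 - 7))*46 = -2*(-31)*46 = 62*46 = 2852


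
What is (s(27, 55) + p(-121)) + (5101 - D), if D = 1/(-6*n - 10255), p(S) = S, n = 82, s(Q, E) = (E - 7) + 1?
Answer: 54046664/10747 ≈ 5029.0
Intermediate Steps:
s(Q, E) = -6 + E (s(Q, E) = (-7 + E) + 1 = -6 + E)
D = -1/10747 (D = 1/(-6*82 - 10255) = 1/(-492 - 10255) = 1/(-10747) = -1/10747 ≈ -9.3049e-5)
(s(27, 55) + p(-121)) + (5101 - D) = ((-6 + 55) - 121) + (5101 - 1*(-1/10747)) = (49 - 121) + (5101 + 1/10747) = -72 + 54820448/10747 = 54046664/10747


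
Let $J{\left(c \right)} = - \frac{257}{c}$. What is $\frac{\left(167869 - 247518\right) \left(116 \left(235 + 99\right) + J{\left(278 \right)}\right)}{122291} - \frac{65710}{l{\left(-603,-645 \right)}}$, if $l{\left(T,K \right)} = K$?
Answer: $- \frac{4792081126133}{190678254} \approx -25132.0$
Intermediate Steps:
$\frac{\left(167869 - 247518\right) \left(116 \left(235 + 99\right) + J{\left(278 \right)}\right)}{122291} - \frac{65710}{l{\left(-603,-645 \right)}} = \frac{\left(167869 - 247518\right) \left(116 \left(235 + 99\right) - \frac{257}{278}\right)}{122291} - \frac{65710}{-645} = - 79649 \left(116 \cdot 334 - \frac{257}{278}\right) \frac{1}{122291} - - \frac{13142}{129} = - 79649 \left(38744 - \frac{257}{278}\right) \frac{1}{122291} + \frac{13142}{129} = \left(-79649\right) \frac{10770575}{278} \cdot \frac{1}{122291} + \frac{13142}{129} = \left(- \frac{857865528175}{278}\right) \frac{1}{122291} + \frac{13142}{129} = - \frac{37298501225}{1478126} + \frac{13142}{129} = - \frac{4792081126133}{190678254}$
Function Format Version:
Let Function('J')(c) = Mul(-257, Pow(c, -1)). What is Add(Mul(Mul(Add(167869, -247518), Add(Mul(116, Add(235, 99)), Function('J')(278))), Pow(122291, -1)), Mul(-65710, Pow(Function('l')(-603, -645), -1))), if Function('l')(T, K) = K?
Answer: Rational(-4792081126133, 190678254) ≈ -25132.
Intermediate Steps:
Add(Mul(Mul(Add(167869, -247518), Add(Mul(116, Add(235, 99)), Function('J')(278))), Pow(122291, -1)), Mul(-65710, Pow(Function('l')(-603, -645), -1))) = Add(Mul(Mul(Add(167869, -247518), Add(Mul(116, Add(235, 99)), Mul(-257, Pow(278, -1)))), Pow(122291, -1)), Mul(-65710, Pow(-645, -1))) = Add(Mul(Mul(-79649, Add(Mul(116, 334), Mul(-257, Rational(1, 278)))), Rational(1, 122291)), Mul(-65710, Rational(-1, 645))) = Add(Mul(Mul(-79649, Add(38744, Rational(-257, 278))), Rational(1, 122291)), Rational(13142, 129)) = Add(Mul(Mul(-79649, Rational(10770575, 278)), Rational(1, 122291)), Rational(13142, 129)) = Add(Mul(Rational(-857865528175, 278), Rational(1, 122291)), Rational(13142, 129)) = Add(Rational(-37298501225, 1478126), Rational(13142, 129)) = Rational(-4792081126133, 190678254)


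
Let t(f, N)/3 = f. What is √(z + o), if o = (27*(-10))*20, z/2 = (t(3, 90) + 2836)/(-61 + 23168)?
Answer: I*√2883109145770/23107 ≈ 73.483*I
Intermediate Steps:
t(f, N) = 3*f
z = 5690/23107 (z = 2*((3*3 + 2836)/(-61 + 23168)) = 2*((9 + 2836)/23107) = 2*(2845*(1/23107)) = 2*(2845/23107) = 5690/23107 ≈ 0.24625)
o = -5400 (o = -270*20 = -5400)
√(z + o) = √(5690/23107 - 5400) = √(-124772110/23107) = I*√2883109145770/23107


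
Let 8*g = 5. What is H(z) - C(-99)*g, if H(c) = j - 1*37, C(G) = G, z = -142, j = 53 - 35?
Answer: 343/8 ≈ 42.875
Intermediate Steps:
g = 5/8 (g = (1/8)*5 = 5/8 ≈ 0.62500)
j = 18
H(c) = -19 (H(c) = 18 - 1*37 = 18 - 37 = -19)
H(z) - C(-99)*g = -19 - (-99)*5/8 = -19 - 1*(-495/8) = -19 + 495/8 = 343/8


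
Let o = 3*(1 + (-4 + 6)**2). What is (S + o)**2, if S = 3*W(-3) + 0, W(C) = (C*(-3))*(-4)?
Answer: 8649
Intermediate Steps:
W(C) = 12*C (W(C) = -3*C*(-4) = 12*C)
S = -108 (S = 3*(12*(-3)) + 0 = 3*(-36) + 0 = -108 + 0 = -108)
o = 15 (o = 3*(1 + 2**2) = 3*(1 + 4) = 3*5 = 15)
(S + o)**2 = (-108 + 15)**2 = (-93)**2 = 8649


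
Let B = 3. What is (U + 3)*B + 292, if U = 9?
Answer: 328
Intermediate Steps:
(U + 3)*B + 292 = (9 + 3)*3 + 292 = 12*3 + 292 = 36 + 292 = 328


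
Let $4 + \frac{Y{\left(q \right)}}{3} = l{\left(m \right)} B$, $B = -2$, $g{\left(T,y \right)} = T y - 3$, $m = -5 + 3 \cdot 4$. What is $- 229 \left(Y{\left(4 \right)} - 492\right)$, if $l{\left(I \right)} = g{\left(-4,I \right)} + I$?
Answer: $82440$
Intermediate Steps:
$m = 7$ ($m = -5 + 12 = 7$)
$g{\left(T,y \right)} = -3 + T y$
$l{\left(I \right)} = -3 - 3 I$ ($l{\left(I \right)} = \left(-3 - 4 I\right) + I = -3 - 3 I$)
$Y{\left(q \right)} = 132$ ($Y{\left(q \right)} = -12 + 3 \left(-3 - 21\right) \left(-2\right) = -12 + 3 \left(\left(-24\right) \left(-2\right)\right) = -12 + 3 \cdot 48 = -12 + 144 = 132$)
$- 229 \left(Y{\left(4 \right)} - 492\right) = - 229 \left(132 - 492\right) = \left(-229\right) \left(-360\right) = 82440$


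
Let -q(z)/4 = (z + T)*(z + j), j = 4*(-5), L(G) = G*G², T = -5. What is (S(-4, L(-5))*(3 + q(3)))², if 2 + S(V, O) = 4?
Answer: 70756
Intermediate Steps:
L(G) = G³
S(V, O) = 2 (S(V, O) = -2 + 4 = 2)
j = -20
q(z) = -4*(-20 + z)*(-5 + z) (q(z) = -4*(z - 5)*(z - 20) = -4*(-5 + z)*(-20 + z) = -4*(-20 + z)*(-5 + z))
(S(-4, L(-5))*(3 + q(3)))² = (2*(3 + (-400 - 4*3² + 100*3)))² = (2*(3 + (-400 - 4*9 + 300)))² = (2*(3 + (-400 - 36 + 300)))² = (2*(3 - 136))² = (2*(-133))² = (-266)² = 70756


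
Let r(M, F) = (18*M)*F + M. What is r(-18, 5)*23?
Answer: -37674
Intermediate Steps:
r(M, F) = M + 18*F*M (r(M, F) = 18*F*M + M = M + 18*F*M)
r(-18, 5)*23 = -18*(1 + 18*5)*23 = -18*(1 + 90)*23 = -18*91*23 = -1638*23 = -37674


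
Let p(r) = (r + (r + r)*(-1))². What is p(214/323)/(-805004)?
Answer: -11449/20996315579 ≈ -5.4529e-7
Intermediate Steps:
p(r) = r² (p(r) = (r + (2*r)*(-1))² = (r - 2*r)² = (-r)² = r²)
p(214/323)/(-805004) = (214/323)²/(-805004) = (214*(1/323))²*(-1/805004) = (214/323)²*(-1/805004) = (45796/104329)*(-1/805004) = -11449/20996315579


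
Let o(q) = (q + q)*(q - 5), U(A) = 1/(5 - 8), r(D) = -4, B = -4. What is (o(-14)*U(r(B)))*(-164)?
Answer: 87248/3 ≈ 29083.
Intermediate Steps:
U(A) = -⅓ (U(A) = 1/(-3) = -⅓)
o(q) = 2*q*(-5 + q) (o(q) = (2*q)*(-5 + q) = 2*q*(-5 + q))
(o(-14)*U(r(B)))*(-164) = ((2*(-14)*(-5 - 14))*(-⅓))*(-164) = ((2*(-14)*(-19))*(-⅓))*(-164) = (532*(-⅓))*(-164) = -532/3*(-164) = 87248/3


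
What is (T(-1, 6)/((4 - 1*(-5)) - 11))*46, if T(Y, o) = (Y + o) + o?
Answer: -253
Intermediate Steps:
T(Y, o) = Y + 2*o
(T(-1, 6)/((4 - 1*(-5)) - 11))*46 = ((-1 + 2*6)/((4 - 1*(-5)) - 11))*46 = ((-1 + 12)/((4 + 5) - 11))*46 = (11/(9 - 11))*46 = (11/(-2))*46 = (11*(-½))*46 = -11/2*46 = -253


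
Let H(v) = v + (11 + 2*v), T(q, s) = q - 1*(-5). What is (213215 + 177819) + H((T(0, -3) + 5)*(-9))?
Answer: 390775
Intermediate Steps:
T(q, s) = 5 + q (T(q, s) = q + 5 = 5 + q)
H(v) = 11 + 3*v
(213215 + 177819) + H((T(0, -3) + 5)*(-9)) = (213215 + 177819) + (11 + 3*(((5 + 0) + 5)*(-9))) = 391034 + (11 + 3*((5 + 5)*(-9))) = 391034 + (11 + 3*(10*(-9))) = 391034 + (11 + 3*(-90)) = 391034 + (11 - 270) = 391034 - 259 = 390775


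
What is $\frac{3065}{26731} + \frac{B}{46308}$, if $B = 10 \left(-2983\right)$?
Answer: $- \frac{327725855}{618929574} \approx -0.5295$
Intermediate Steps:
$B = -29830$
$\frac{3065}{26731} + \frac{B}{46308} = \frac{3065}{26731} - \frac{29830}{46308} = 3065 \cdot \frac{1}{26731} - \frac{14915}{23154} = \frac{3065}{26731} - \frac{14915}{23154} = - \frac{327725855}{618929574}$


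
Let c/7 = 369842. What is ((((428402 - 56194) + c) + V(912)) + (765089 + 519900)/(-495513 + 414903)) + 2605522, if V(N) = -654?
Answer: 448671556711/80610 ≈ 5.5660e+6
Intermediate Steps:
c = 2588894 (c = 7*369842 = 2588894)
((((428402 - 56194) + c) + V(912)) + (765089 + 519900)/(-495513 + 414903)) + 2605522 = ((((428402 - 56194) + 2588894) - 654) + (765089 + 519900)/(-495513 + 414903)) + 2605522 = (((372208 + 2588894) - 654) + 1284989/(-80610)) + 2605522 = ((2961102 - 654) + 1284989*(-1/80610)) + 2605522 = (2960448 - 1284989/80610) + 2605522 = 238640428291/80610 + 2605522 = 448671556711/80610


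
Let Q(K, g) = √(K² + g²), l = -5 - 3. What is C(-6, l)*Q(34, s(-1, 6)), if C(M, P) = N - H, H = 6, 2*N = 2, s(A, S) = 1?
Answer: -5*√1157 ≈ -170.07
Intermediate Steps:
N = 1 (N = (½)*2 = 1)
l = -8
C(M, P) = -5 (C(M, P) = 1 - 1*6 = 1 - 6 = -5)
C(-6, l)*Q(34, s(-1, 6)) = -5*√(34² + 1²) = -5*√(1156 + 1) = -5*√1157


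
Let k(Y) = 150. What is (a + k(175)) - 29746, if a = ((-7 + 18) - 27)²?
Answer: -29340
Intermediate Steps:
a = 256 (a = (11 - 27)² = (-16)² = 256)
(a + k(175)) - 29746 = (256 + 150) - 29746 = 406 - 29746 = -29340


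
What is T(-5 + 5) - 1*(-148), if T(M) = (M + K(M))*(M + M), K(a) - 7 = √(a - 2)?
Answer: 148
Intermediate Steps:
K(a) = 7 + √(-2 + a) (K(a) = 7 + √(a - 2) = 7 + √(-2 + a))
T(M) = 2*M*(7 + M + √(-2 + M)) (T(M) = (M + (7 + √(-2 + M)))*(M + M) = (7 + M + √(-2 + M))*(2*M) = 2*M*(7 + M + √(-2 + M)))
T(-5 + 5) - 1*(-148) = 2*(-5 + 5)*(7 + (-5 + 5) + √(-2 + (-5 + 5))) - 1*(-148) = 2*0*(7 + 0 + √(-2 + 0)) + 148 = 2*0*(7 + 0 + √(-2)) + 148 = 2*0*(7 + 0 + I*√2) + 148 = 2*0*(7 + I*√2) + 148 = 0 + 148 = 148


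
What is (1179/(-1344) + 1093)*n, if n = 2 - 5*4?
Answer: -4403439/224 ≈ -19658.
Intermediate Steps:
n = -18 (n = 2 - 20 = -18)
(1179/(-1344) + 1093)*n = (1179/(-1344) + 1093)*(-18) = (1179*(-1/1344) + 1093)*(-18) = (-393/448 + 1093)*(-18) = (489271/448)*(-18) = -4403439/224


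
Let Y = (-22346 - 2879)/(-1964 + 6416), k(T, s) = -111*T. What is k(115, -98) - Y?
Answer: -56804555/4452 ≈ -12759.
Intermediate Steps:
Y = -25225/4452 ≈ -5.6660
k(115, -98) - Y = -111*115 - 1*(-25225/4452) = -12765 + 25225/4452 = -56804555/4452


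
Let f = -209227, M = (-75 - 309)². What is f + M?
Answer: -61771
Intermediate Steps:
M = 147456 (M = (-384)² = 147456)
f + M = -209227 + 147456 = -61771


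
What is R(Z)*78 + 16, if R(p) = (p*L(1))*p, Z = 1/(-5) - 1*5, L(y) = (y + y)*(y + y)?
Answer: 211312/25 ≈ 8452.5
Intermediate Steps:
L(y) = 4*y² (L(y) = (2*y)*(2*y) = 4*y²)
Z = -26/5 (Z = -⅕ - 5 = -26/5 ≈ -5.2000)
R(p) = 4*p² (R(p) = (p*(4*1²))*p = (p*(4*1))*p = (p*4)*p = (4*p)*p = 4*p²)
R(Z)*78 + 16 = (4*(-26/5)²)*78 + 16 = (4*(676/25))*78 + 16 = (2704/25)*78 + 16 = 210912/25 + 16 = 211312/25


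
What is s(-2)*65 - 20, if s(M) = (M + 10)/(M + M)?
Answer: -150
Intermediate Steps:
s(M) = (10 + M)/(2*M) (s(M) = (10 + M)/((2*M)) = (10 + M)*(1/(2*M)) = (10 + M)/(2*M))
s(-2)*65 - 20 = ((1/2)*(10 - 2)/(-2))*65 - 20 = ((1/2)*(-1/2)*8)*65 - 20 = -2*65 - 20 = -130 - 20 = -150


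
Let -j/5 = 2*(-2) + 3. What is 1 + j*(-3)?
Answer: -14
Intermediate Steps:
j = 5 (j = -5*(2*(-2) + 3) = -5*(-4 + 3) = -5*(-1) = 5)
1 + j*(-3) = 1 + 5*(-3) = 1 - 15 = -14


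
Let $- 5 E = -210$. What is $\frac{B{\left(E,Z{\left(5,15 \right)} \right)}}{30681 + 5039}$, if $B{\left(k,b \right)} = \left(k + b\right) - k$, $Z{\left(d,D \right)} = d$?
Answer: $\frac{1}{7144} \approx 0.00013998$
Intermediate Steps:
$E = 42$ ($E = \left(- \frac{1}{5}\right) \left(-210\right) = 42$)
$B{\left(k,b \right)} = b$ ($B{\left(k,b \right)} = \left(b + k\right) - k = b$)
$\frac{B{\left(E,Z{\left(5,15 \right)} \right)}}{30681 + 5039} = \frac{5}{30681 + 5039} = \frac{5}{35720} = 5 \cdot \frac{1}{35720} = \frac{1}{7144}$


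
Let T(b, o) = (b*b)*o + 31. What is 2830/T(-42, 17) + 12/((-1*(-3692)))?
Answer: 2702147/27707537 ≈ 0.097524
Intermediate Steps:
T(b, o) = 31 + o*b**2 (T(b, o) = b**2*o + 31 = o*b**2 + 31 = 31 + o*b**2)
2830/T(-42, 17) + 12/((-1*(-3692))) = 2830/(31 + 17*(-42)**2) + 12/((-1*(-3692))) = 2830/(31 + 17*1764) + 12/3692 = 2830/(31 + 29988) + 12*(1/3692) = 2830/30019 + 3/923 = 2702147/27707537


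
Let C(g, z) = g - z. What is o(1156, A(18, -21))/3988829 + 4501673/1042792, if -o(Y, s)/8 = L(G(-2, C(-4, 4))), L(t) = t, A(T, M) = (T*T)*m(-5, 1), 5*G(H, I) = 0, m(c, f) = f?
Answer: 4501673/1042792 ≈ 4.3169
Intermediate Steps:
G(H, I) = 0 (G(H, I) = (⅕)*0 = 0)
A(T, M) = T² (A(T, M) = (T*T)*1 = T²*1 = T²)
o(Y, s) = 0 (o(Y, s) = -8*0 = 0)
o(1156, A(18, -21))/3988829 + 4501673/1042792 = 0/3988829 + 4501673/1042792 = 0*(1/3988829) + 4501673*(1/1042792) = 0 + 4501673/1042792 = 4501673/1042792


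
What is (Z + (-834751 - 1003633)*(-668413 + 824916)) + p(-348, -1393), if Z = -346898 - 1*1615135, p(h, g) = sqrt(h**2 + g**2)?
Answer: -287714573185 + sqrt(2061553) ≈ -2.8771e+11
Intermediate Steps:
p(h, g) = sqrt(g**2 + h**2)
Z = -1962033 (Z = -346898 - 1615135 = -1962033)
(Z + (-834751 - 1003633)*(-668413 + 824916)) + p(-348, -1393) = (-1962033 + (-834751 - 1003633)*(-668413 + 824916)) + sqrt((-1393)**2 + (-348)**2) = (-1962033 - 1838384*156503) + sqrt(1940449 + 121104) = (-1962033 - 287712611152) + sqrt(2061553) = -287714573185 + sqrt(2061553)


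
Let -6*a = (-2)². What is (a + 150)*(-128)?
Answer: -57344/3 ≈ -19115.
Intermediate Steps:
a = -⅔ (a = -⅙*(-2)² = -⅙*4 = -⅔ ≈ -0.66667)
(a + 150)*(-128) = (-⅔ + 150)*(-128) = (448/3)*(-128) = -57344/3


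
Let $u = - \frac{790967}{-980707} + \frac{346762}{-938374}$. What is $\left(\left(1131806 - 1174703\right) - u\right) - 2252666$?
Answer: $- \frac{1056269025171171129}{460134975209} \approx -2.2956 \cdot 10^{6}$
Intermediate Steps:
$u = \frac{201075473462}{460134975209}$ ($u = \left(-790967\right) \left(- \frac{1}{980707}\right) + 346762 \left(- \frac{1}{938374}\right) = \frac{790967}{980707} - \frac{173381}{469187} = \frac{201075473462}{460134975209} \approx 0.43699$)
$\left(\left(1131806 - 1174703\right) - u\right) - 2252666 = \left(\left(1131806 - 1174703\right) - \frac{201075473462}{460134975209}\right) - 2252666 = \left(-42897 - \frac{201075473462}{460134975209}\right) - 2252666 = - \frac{19738611107013935}{460134975209} - 2252666 = - \frac{1056269025171171129}{460134975209}$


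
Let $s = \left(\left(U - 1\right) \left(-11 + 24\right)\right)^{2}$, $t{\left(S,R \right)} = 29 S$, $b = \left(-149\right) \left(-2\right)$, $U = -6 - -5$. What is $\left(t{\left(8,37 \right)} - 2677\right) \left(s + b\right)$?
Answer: $-2381430$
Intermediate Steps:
$U = -1$ ($U = -6 + 5 = -1$)
$b = 298$
$s = 676$ ($s = \left(\left(-1 - 1\right) \left(-11 + 24\right)\right)^{2} = \left(\left(-2\right) 13\right)^{2} = \left(-26\right)^{2} = 676$)
$\left(t{\left(8,37 \right)} - 2677\right) \left(s + b\right) = \left(29 \cdot 8 - 2677\right) \left(676 + 298\right) = \left(232 - 2677\right) 974 = \left(-2445\right) 974 = -2381430$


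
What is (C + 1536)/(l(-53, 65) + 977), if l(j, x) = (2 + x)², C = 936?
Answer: 412/911 ≈ 0.45225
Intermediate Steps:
(C + 1536)/(l(-53, 65) + 977) = (936 + 1536)/((2 + 65)² + 977) = 2472/(67² + 977) = 2472/(4489 + 977) = 2472/5466 = 2472*(1/5466) = 412/911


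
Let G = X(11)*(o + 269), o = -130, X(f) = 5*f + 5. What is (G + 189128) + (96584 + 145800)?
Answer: 439852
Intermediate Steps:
X(f) = 5 + 5*f
G = 8340 (G = (5 + 5*11)*(-130 + 269) = (5 + 55)*139 = 60*139 = 8340)
(G + 189128) + (96584 + 145800) = (8340 + 189128) + (96584 + 145800) = 197468 + 242384 = 439852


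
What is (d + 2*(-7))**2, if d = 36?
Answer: 484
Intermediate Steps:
(d + 2*(-7))**2 = (36 + 2*(-7))**2 = (36 - 14)**2 = 22**2 = 484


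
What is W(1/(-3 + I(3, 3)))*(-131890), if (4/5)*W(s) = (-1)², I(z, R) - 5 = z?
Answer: -329725/2 ≈ -1.6486e+5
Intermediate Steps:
I(z, R) = 5 + z
W(s) = 5/4 (W(s) = (5/4)*(-1)² = (5/4)*1 = 5/4)
W(1/(-3 + I(3, 3)))*(-131890) = (5/4)*(-131890) = -329725/2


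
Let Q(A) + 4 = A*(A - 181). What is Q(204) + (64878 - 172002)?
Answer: -102436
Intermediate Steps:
Q(A) = -4 + A*(-181 + A) (Q(A) = -4 + A*(A - 181) = -4 + A*(-181 + A))
Q(204) + (64878 - 172002) = (-4 + 204² - 181*204) + (64878 - 172002) = (-4 + 41616 - 36924) - 107124 = 4688 - 107124 = -102436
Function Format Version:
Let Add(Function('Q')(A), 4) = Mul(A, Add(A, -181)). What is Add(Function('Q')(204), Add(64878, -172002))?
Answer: -102436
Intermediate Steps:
Function('Q')(A) = Add(-4, Mul(A, Add(-181, A))) (Function('Q')(A) = Add(-4, Mul(A, Add(A, -181))) = Add(-4, Mul(A, Add(-181, A))))
Add(Function('Q')(204), Add(64878, -172002)) = Add(Add(-4, Pow(204, 2), Mul(-181, 204)), Add(64878, -172002)) = Add(Add(-4, 41616, -36924), -107124) = Add(4688, -107124) = -102436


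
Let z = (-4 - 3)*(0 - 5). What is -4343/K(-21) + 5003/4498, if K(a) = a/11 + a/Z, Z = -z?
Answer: 537387493/161928 ≈ 3318.7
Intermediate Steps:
z = 35 (z = -7*(-5) = 35)
Z = -35 (Z = -1*35 = -35)
K(a) = 24*a/385 (K(a) = a/11 + a/(-35) = a*(1/11) + a*(-1/35) = a/11 - a/35 = 24*a/385)
-4343/K(-21) + 5003/4498 = -4343/((24/385)*(-21)) + 5003/4498 = -4343/(-72/55) + 5003*(1/4498) = -4343*(-55/72) + 5003/4498 = 238865/72 + 5003/4498 = 537387493/161928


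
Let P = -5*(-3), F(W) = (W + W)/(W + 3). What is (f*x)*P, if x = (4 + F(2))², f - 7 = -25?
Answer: -31104/5 ≈ -6220.8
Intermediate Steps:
f = -18 (f = 7 - 25 = -18)
F(W) = 2*W/(3 + W) (F(W) = (2*W)/(3 + W) = 2*W/(3 + W))
P = 15
x = 576/25 (x = (4 + 2*2/(3 + 2))² = (4 + 2*2/5)² = (4 + 2*2*(⅕))² = (4 + ⅘)² = (24/5)² = 576/25 ≈ 23.040)
(f*x)*P = -18*576/25*15 = -10368/25*15 = -31104/5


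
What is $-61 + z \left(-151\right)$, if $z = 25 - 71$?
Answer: $6885$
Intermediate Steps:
$z = -46$
$-61 + z \left(-151\right) = -61 - -6946 = -61 + 6946 = 6885$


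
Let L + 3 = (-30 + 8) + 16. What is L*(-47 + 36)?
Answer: 99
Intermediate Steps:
L = -9 (L = -3 + ((-30 + 8) + 16) = -3 + (-22 + 16) = -3 - 6 = -9)
L*(-47 + 36) = -9*(-47 + 36) = -9*(-11) = 99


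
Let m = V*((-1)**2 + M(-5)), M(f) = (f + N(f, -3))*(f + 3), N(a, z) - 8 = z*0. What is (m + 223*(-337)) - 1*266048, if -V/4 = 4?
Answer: -341119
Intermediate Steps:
N(a, z) = 8 (N(a, z) = 8 + z*0 = 8 + 0 = 8)
V = -16 (V = -4*4 = -16)
M(f) = (3 + f)*(8 + f) (M(f) = (f + 8)*(f + 3) = (8 + f)*(3 + f) = (3 + f)*(8 + f))
m = 80 (m = -16*((-1)**2 + (24 + (-5)**2 + 11*(-5))) = -16*(1 + (24 + 25 - 55)) = -16*(1 - 6) = -16*(-5) = 80)
(m + 223*(-337)) - 1*266048 = (80 + 223*(-337)) - 1*266048 = (80 - 75151) - 266048 = -75071 - 266048 = -341119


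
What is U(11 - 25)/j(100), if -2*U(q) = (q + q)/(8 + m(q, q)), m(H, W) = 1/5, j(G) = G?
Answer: 7/410 ≈ 0.017073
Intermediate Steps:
m(H, W) = ⅕ (m(H, W) = 1*(⅕) = ⅕)
U(q) = -5*q/41 (U(q) = -(q + q)/(2*(8 + ⅕)) = -2*q/(2*41/5) = -2*q*5/(2*41) = -5*q/41)
U(11 - 25)/j(100) = -5*(11 - 25)/41/100 = -5/41*(-14)*(1/100) = (70/41)*(1/100) = 7/410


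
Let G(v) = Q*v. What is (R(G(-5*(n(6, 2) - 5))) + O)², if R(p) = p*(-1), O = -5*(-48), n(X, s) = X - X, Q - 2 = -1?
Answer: 46225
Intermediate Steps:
Q = 1 (Q = 2 - 1 = 1)
n(X, s) = 0
O = 240
G(v) = v (G(v) = 1*v = v)
R(p) = -p
(R(G(-5*(n(6, 2) - 5))) + O)² = (-(-5)*(0 - 5) + 240)² = (-(-5)*(-5) + 240)² = (-1*25 + 240)² = (-25 + 240)² = 215² = 46225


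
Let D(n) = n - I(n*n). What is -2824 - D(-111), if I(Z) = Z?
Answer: 9608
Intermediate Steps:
D(n) = n - n**2 (D(n) = n - n*n = n - n**2)
-2824 - D(-111) = -2824 - (-111)*(1 - 1*(-111)) = -2824 - (-111)*(1 + 111) = -2824 - (-111)*112 = -2824 - 1*(-12432) = -2824 + 12432 = 9608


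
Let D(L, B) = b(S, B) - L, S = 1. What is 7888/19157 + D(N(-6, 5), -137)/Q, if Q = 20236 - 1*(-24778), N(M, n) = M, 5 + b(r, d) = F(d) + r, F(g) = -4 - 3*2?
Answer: 177458588/431166599 ≈ 0.41158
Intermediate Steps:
F(g) = -10 (F(g) = -4 - 6 = -10)
b(r, d) = -15 + r (b(r, d) = -5 + (-10 + r) = -15 + r)
Q = 45014 (Q = 20236 + 24778 = 45014)
D(L, B) = -14 - L (D(L, B) = (-15 + 1) - L = -14 - L)
7888/19157 + D(N(-6, 5), -137)/Q = 7888/19157 + (-14 - 1*(-6))/45014 = 7888*(1/19157) + (-14 + 6)*(1/45014) = 7888/19157 - 8*1/45014 = 7888/19157 - 4/22507 = 177458588/431166599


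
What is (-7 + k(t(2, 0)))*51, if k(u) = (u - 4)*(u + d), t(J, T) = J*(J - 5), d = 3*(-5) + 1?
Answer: 9843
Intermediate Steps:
d = -14 (d = -15 + 1 = -14)
t(J, T) = J*(-5 + J)
k(u) = (-14 + u)*(-4 + u) (k(u) = (u - 4)*(u - 14) = (-4 + u)*(-14 + u) = (-14 + u)*(-4 + u))
(-7 + k(t(2, 0)))*51 = (-7 + (56 + (2*(-5 + 2))² - 36*(-5 + 2)))*51 = (-7 + (56 + (2*(-3))² - 36*(-3)))*51 = (-7 + (56 + (-6)² - 18*(-6)))*51 = (-7 + (56 + 36 + 108))*51 = (-7 + 200)*51 = 193*51 = 9843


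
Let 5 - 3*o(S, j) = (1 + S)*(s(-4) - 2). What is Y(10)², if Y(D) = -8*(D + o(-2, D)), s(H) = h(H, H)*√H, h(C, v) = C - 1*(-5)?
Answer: 69440/9 + 2816*I/3 ≈ 7715.6 + 938.67*I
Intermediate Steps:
h(C, v) = 5 + C (h(C, v) = C + 5 = 5 + C)
s(H) = √H*(5 + H) (s(H) = (5 + H)*√H = √H*(5 + H))
o(S, j) = 5/3 - (1 + S)*(-2 + 2*I)/3 (o(S, j) = 5/3 - (1 + S)*(√(-4)*(5 - 4) - 2)/3 = 5/3 - (1 + S)*((2*I)*1 - 2)/3 = 5/3 - (1 + S)*(2*I - 2)/3 = 5/3 - (1 + S)*(-2 + 2*I)/3)
Y(D) = -8 - 8*D - 16*I/3 (Y(D) = -8*(D + (7/3 - 2*I/3 + (⅔)*(-2)*(1 - I))) = -8*(D + (7/3 - 2*I/3 + (-4/3 + 4*I/3))) = -8*(D + (1 + 2*I/3)) = -8*(1 + D + 2*I/3) = -8 - 8*D - 16*I/3)
Y(10)² = (-8 - 8*10 - 16*I/3)² = (-8 - 80 - 16*I/3)² = (-88 - 16*I/3)²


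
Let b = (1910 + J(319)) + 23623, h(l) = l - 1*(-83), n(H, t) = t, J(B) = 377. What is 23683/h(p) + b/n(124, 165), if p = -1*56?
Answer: 307151/297 ≈ 1034.2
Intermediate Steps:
p = -56
h(l) = 83 + l (h(l) = l + 83 = 83 + l)
b = 25910 (b = (1910 + 377) + 23623 = 2287 + 23623 = 25910)
23683/h(p) + b/n(124, 165) = 23683/(83 - 56) + 25910/165 = 23683/27 + 25910*(1/165) = 23683*(1/27) + 5182/33 = 23683/27 + 5182/33 = 307151/297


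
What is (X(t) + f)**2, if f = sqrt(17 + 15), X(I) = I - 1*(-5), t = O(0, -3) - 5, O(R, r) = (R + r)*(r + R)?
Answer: 113 + 72*sqrt(2) ≈ 214.82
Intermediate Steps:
O(R, r) = (R + r)**2 (O(R, r) = (R + r)*(R + r) = (R + r)**2)
t = 4 (t = (0 - 3)**2 - 5 = (-3)**2 - 5 = 9 - 5 = 4)
X(I) = 5 + I (X(I) = I + 5 = 5 + I)
f = 4*sqrt(2) (f = sqrt(32) = 4*sqrt(2) ≈ 5.6569)
(X(t) + f)**2 = ((5 + 4) + 4*sqrt(2))**2 = (9 + 4*sqrt(2))**2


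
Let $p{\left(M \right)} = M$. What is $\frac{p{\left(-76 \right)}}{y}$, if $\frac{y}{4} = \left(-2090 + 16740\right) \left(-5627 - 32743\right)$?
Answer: $\frac{19}{562120500} \approx 3.3801 \cdot 10^{-8}$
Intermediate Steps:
$y = -2248482000$ ($y = 4 \left(-2090 + 16740\right) \left(-5627 - 32743\right) = 4 \cdot 14650 \left(-38370\right) = 4 \left(-562120500\right) = -2248482000$)
$\frac{p{\left(-76 \right)}}{y} = - \frac{76}{-2248482000} = \left(-76\right) \left(- \frac{1}{2248482000}\right) = \frac{19}{562120500}$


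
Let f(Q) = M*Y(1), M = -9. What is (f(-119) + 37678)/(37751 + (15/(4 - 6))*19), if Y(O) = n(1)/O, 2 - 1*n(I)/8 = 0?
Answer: 75068/75217 ≈ 0.99802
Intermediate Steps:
n(I) = 16 (n(I) = 16 - 8*0 = 16 + 0 = 16)
Y(O) = 16/O
f(Q) = -144 (f(Q) = -144/1 = -144)
(f(-119) + 37678)/(37751 + (15/(4 - 6))*19) = (-144 + 37678)/(37751 + (15/(4 - 6))*19) = 37534/(37751 + (15/(-2))*19) = 37534/(37751 + (15*(-½))*19) = 37534/(37751 - 15/2*19) = 37534/(37751 - 285/2) = 37534/(75217/2) = 37534*(2/75217) = 75068/75217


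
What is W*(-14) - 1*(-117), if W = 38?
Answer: -415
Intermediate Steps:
W*(-14) - 1*(-117) = 38*(-14) - 1*(-117) = -532 + 117 = -415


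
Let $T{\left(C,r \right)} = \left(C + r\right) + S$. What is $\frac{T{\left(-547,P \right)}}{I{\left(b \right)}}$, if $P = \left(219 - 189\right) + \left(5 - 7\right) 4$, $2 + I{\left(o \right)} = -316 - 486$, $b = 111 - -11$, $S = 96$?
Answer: $\frac{143}{268} \approx 0.53358$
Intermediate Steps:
$b = 122$ ($b = 111 + 11 = 122$)
$I{\left(o \right)} = -804$ ($I{\left(o \right)} = -2 - 802 = -804$)
$P = 22$ ($P = 30 - 8 = 22$)
$T{\left(C,r \right)} = 96 + C + r$ ($T{\left(C,r \right)} = \left(C + r\right) + 96 = 96 + C + r$)
$\frac{T{\left(-547,P \right)}}{I{\left(b \right)}} = \frac{96 - 547 + 22}{-804} = \left(-429\right) \left(- \frac{1}{804}\right) = \frac{143}{268}$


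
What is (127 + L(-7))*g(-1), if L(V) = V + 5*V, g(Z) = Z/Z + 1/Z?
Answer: 0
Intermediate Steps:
g(Z) = 1 + 1/Z
L(V) = 6*V
(127 + L(-7))*g(-1) = (127 + 6*(-7))*((1 - 1)/(-1)) = (127 - 42)*(-1*0) = 85*0 = 0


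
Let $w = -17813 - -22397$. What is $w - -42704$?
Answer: $47288$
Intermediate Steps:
$w = 4584$ ($w = -17813 + 22397 = 4584$)
$w - -42704 = 4584 - -42704 = 4584 + 42704 = 47288$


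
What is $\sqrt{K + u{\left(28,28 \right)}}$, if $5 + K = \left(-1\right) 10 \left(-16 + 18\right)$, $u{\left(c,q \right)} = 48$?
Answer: $\sqrt{23} \approx 4.7958$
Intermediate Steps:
$K = -25$ ($K = -5 + \left(-1\right) 10 \left(-16 + 18\right) = -5 - 20 = -25$)
$\sqrt{K + u{\left(28,28 \right)}} = \sqrt{-25 + 48} = \sqrt{23}$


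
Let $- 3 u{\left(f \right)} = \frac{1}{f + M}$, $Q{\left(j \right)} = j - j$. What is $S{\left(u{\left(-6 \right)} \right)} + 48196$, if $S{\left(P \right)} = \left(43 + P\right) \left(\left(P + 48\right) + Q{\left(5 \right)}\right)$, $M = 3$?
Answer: $\frac{4071880}{81} \approx 50270.0$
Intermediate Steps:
$Q{\left(j \right)} = 0$
$u{\left(f \right)} = - \frac{1}{3 \left(3 + f\right)}$ ($u{\left(f \right)} = - \frac{1}{3 \left(f + 3\right)} = - \frac{1}{3 \left(3 + f\right)}$)
$S{\left(P \right)} = \left(43 + P\right) \left(48 + P\right)$ ($S{\left(P \right)} = \left(43 + P\right) \left(\left(P + 48\right) + 0\right) = \left(43 + P\right) \left(\left(48 + P\right) + 0\right) = \left(43 + P\right) \left(48 + P\right)$)
$S{\left(u{\left(-6 \right)} \right)} + 48196 = \left(2064 + \left(- \frac{1}{9 + 3 \left(-6\right)}\right)^{2} + 91 \left(- \frac{1}{9 + 3 \left(-6\right)}\right)\right) + 48196 = \left(2064 + \left(- \frac{1}{9 - 18}\right)^{2} + 91 \left(- \frac{1}{9 - 18}\right)\right) + 48196 = \left(2064 + \left(- \frac{1}{-9}\right)^{2} + 91 \left(- \frac{1}{-9}\right)\right) + 48196 = \left(2064 + \left(\left(-1\right) \left(- \frac{1}{9}\right)\right)^{2} + 91 \left(\left(-1\right) \left(- \frac{1}{9}\right)\right)\right) + 48196 = \left(2064 + \left(\frac{1}{9}\right)^{2} + 91 \cdot \frac{1}{9}\right) + 48196 = \left(2064 + \frac{1}{81} + \frac{91}{9}\right) + 48196 = \frac{168004}{81} + 48196 = \frac{4071880}{81}$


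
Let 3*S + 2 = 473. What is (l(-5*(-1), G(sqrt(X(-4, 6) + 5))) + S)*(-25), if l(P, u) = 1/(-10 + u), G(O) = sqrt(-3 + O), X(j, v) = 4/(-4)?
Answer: -396175/101 + 25*I/101 ≈ -3922.5 + 0.24752*I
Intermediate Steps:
S = 157 (S = -2/3 + (1/3)*473 = -2/3 + 473/3 = 157)
X(j, v) = -1 (X(j, v) = 4*(-1/4) = -1)
(l(-5*(-1), G(sqrt(X(-4, 6) + 5))) + S)*(-25) = (1/(-10 + sqrt(-3 + sqrt(-1 + 5))) + 157)*(-25) = (1/(-10 + sqrt(-3 + sqrt(4))) + 157)*(-25) = (1/(-10 + sqrt(-3 + 2)) + 157)*(-25) = (1/(-10 + sqrt(-1)) + 157)*(-25) = (1/(-10 + I) + 157)*(-25) = ((-10 - I)/101 + 157)*(-25) = (157 + (-10 - I)/101)*(-25) = -3925 - 25*(-10 - I)/101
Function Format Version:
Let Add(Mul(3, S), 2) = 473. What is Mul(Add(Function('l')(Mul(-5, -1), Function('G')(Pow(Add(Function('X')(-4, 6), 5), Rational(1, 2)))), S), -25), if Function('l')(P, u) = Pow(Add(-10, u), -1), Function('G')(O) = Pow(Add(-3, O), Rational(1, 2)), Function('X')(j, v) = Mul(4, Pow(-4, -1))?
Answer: Add(Rational(-396175, 101), Mul(Rational(25, 101), I)) ≈ Add(-3922.5, Mul(0.24752, I))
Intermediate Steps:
S = 157 (S = Add(Rational(-2, 3), Mul(Rational(1, 3), 473)) = Add(Rational(-2, 3), Rational(473, 3)) = 157)
Function('X')(j, v) = -1 (Function('X')(j, v) = Mul(4, Rational(-1, 4)) = -1)
Mul(Add(Function('l')(Mul(-5, -1), Function('G')(Pow(Add(Function('X')(-4, 6), 5), Rational(1, 2)))), S), -25) = Mul(Add(Pow(Add(-10, Pow(Add(-3, Pow(Add(-1, 5), Rational(1, 2))), Rational(1, 2))), -1), 157), -25) = Mul(Add(Pow(Add(-10, Pow(Add(-3, Pow(4, Rational(1, 2))), Rational(1, 2))), -1), 157), -25) = Mul(Add(Pow(Add(-10, Pow(Add(-3, 2), Rational(1, 2))), -1), 157), -25) = Mul(Add(Pow(Add(-10, Pow(-1, Rational(1, 2))), -1), 157), -25) = Mul(Add(Pow(Add(-10, I), -1), 157), -25) = Mul(Add(Mul(Rational(1, 101), Add(-10, Mul(-1, I))), 157), -25) = Mul(Add(157, Mul(Rational(1, 101), Add(-10, Mul(-1, I)))), -25) = Add(-3925, Mul(Rational(-25, 101), Add(-10, Mul(-1, I))))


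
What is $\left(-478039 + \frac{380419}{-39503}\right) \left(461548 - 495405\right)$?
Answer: $\frac{639367608453852}{39503} \approx 1.6185 \cdot 10^{10}$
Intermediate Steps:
$\left(-478039 + \frac{380419}{-39503}\right) \left(461548 - 495405\right) = \left(-478039 + 380419 \left(- \frac{1}{39503}\right)\right) \left(-33857\right) = \left(-478039 - \frac{380419}{39503}\right) \left(-33857\right) = \left(- \frac{18884355036}{39503}\right) \left(-33857\right) = \frac{639367608453852}{39503}$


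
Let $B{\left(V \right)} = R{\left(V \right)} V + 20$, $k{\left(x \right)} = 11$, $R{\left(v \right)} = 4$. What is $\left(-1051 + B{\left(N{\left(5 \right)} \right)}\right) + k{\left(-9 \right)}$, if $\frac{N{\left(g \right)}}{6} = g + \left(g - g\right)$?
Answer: $-900$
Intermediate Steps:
$N{\left(g \right)} = 6 g$ ($N{\left(g \right)} = 6 \left(g + \left(g - g\right)\right) = 6 \left(g + 0\right) = 6 g$)
$B{\left(V \right)} = 20 + 4 V$ ($B{\left(V \right)} = 4 V + 20 = 20 + 4 V$)
$\left(-1051 + B{\left(N{\left(5 \right)} \right)}\right) + k{\left(-9 \right)} = \left(-1051 + \left(20 + 4 \cdot 6 \cdot 5\right)\right) + 11 = \left(-1051 + \left(20 + 4 \cdot 30\right)\right) + 11 = \left(-1051 + \left(20 + 120\right)\right) + 11 = \left(-1051 + 140\right) + 11 = -911 + 11 = -900$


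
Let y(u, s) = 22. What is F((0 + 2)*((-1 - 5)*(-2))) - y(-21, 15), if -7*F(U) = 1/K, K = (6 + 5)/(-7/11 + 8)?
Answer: -18715/847 ≈ -22.096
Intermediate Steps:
K = 121/81 (K = 11/(-7*1/11 + 8) = 11/(-7/11 + 8) = 11/(81/11) = 11*(11/81) = 121/81 ≈ 1.4938)
F(U) = -81/847 (F(U) = -1/(7*121/81) = -⅐*81/121 = -81/847)
F((0 + 2)*((-1 - 5)*(-2))) - y(-21, 15) = -81/847 - 1*22 = -81/847 - 22 = -18715/847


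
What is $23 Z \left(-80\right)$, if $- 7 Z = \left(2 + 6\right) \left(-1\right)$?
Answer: $- \frac{14720}{7} \approx -2102.9$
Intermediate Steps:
$Z = \frac{8}{7}$ ($Z = - \frac{\left(2 + 6\right) \left(-1\right)}{7} = - \frac{8 \left(-1\right)}{7} = \left(- \frac{1}{7}\right) \left(-8\right) = \frac{8}{7} \approx 1.1429$)
$23 Z \left(-80\right) = 23 \cdot \frac{8}{7} \left(-80\right) = \frac{184}{7} \left(-80\right) = - \frac{14720}{7}$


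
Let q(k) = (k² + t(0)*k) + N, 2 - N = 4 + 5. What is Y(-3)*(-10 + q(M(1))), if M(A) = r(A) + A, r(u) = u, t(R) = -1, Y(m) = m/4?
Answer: 45/4 ≈ 11.250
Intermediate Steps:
Y(m) = m/4 (Y(m) = m*(¼) = m/4)
N = -7 (N = 2 - (4 + 5) = 2 - 1*9 = 2 - 9 = -7)
M(A) = 2*A (M(A) = A + A = 2*A)
q(k) = -7 + k² - k (q(k) = (k² - k) - 7 = -7 + k² - k)
Y(-3)*(-10 + q(M(1))) = ((¼)*(-3))*(-10 + (-7 + (2*1)² - 2)) = -3*(-10 + (-7 + 2² - 1*2))/4 = -3*(-10 + (-7 + 4 - 2))/4 = -3*(-10 - 5)/4 = -¾*(-15) = 45/4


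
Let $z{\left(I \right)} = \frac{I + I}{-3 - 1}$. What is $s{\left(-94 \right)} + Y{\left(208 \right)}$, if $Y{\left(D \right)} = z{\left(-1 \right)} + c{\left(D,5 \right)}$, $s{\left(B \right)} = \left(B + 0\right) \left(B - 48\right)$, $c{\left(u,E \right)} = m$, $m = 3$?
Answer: $\frac{26703}{2} \approx 13352.0$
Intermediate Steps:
$c{\left(u,E \right)} = 3$
$z{\left(I \right)} = - \frac{I}{2}$ ($z{\left(I \right)} = \frac{2 I}{-4} = 2 I \left(- \frac{1}{4}\right) = - \frac{I}{2}$)
$s{\left(B \right)} = B \left(-48 + B\right)$
$Y{\left(D \right)} = \frac{7}{2}$ ($Y{\left(D \right)} = \left(- \frac{1}{2}\right) \left(-1\right) + 3 = \frac{1}{2} + 3 = \frac{7}{2}$)
$s{\left(-94 \right)} + Y{\left(208 \right)} = - 94 \left(-48 - 94\right) + \frac{7}{2} = \left(-94\right) \left(-142\right) + \frac{7}{2} = 13348 + \frac{7}{2} = \frac{26703}{2}$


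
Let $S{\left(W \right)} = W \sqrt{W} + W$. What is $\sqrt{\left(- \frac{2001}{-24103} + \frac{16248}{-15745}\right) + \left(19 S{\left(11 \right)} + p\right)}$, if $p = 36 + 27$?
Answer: $\frac{\sqrt{39037200099570429935 + 30100507475414137025 \sqrt{11}}}{379501735} \approx 31.052$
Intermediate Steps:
$p = 63$
$S{\left(W \right)} = W + W^{\frac{3}{2}}$ ($S{\left(W \right)} = W^{\frac{3}{2}} + W = W + W^{\frac{3}{2}}$)
$\sqrt{\left(- \frac{2001}{-24103} + \frac{16248}{-15745}\right) + \left(19 S{\left(11 \right)} + p\right)} = \sqrt{\left(- \frac{2001}{-24103} + \frac{16248}{-15745}\right) + \left(19 \left(11 + 11^{\frac{3}{2}}\right) + 63\right)} = \sqrt{\left(\left(-2001\right) \left(- \frac{1}{24103}\right) + 16248 \left(- \frac{1}{15745}\right)\right) + \left(19 \left(11 + 11 \sqrt{11}\right) + 63\right)} = \sqrt{\left(\frac{2001}{24103} - \frac{16248}{15745}\right) + \left(\left(209 + 209 \sqrt{11}\right) + 63\right)} = \sqrt{- \frac{360119799}{379501735} + \left(272 + 209 \sqrt{11}\right)} = \sqrt{\frac{102864352121}{379501735} + 209 \sqrt{11}}$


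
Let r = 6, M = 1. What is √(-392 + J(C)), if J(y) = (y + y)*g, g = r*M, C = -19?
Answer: 2*I*√155 ≈ 24.9*I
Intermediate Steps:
g = 6 (g = 6*1 = 6)
J(y) = 12*y (J(y) = (y + y)*6 = (2*y)*6 = 12*y)
√(-392 + J(C)) = √(-392 + 12*(-19)) = √(-392 - 228) = √(-620) = 2*I*√155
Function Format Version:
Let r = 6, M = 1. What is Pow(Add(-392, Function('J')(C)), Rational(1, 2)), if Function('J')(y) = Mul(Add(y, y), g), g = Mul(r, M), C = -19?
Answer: Mul(2, I, Pow(155, Rational(1, 2))) ≈ Mul(24.900, I)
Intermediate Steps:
g = 6 (g = Mul(6, 1) = 6)
Function('J')(y) = Mul(12, y) (Function('J')(y) = Mul(Add(y, y), 6) = Mul(Mul(2, y), 6) = Mul(12, y))
Pow(Add(-392, Function('J')(C)), Rational(1, 2)) = Pow(Add(-392, Mul(12, -19)), Rational(1, 2)) = Pow(Add(-392, -228), Rational(1, 2)) = Pow(-620, Rational(1, 2)) = Mul(2, I, Pow(155, Rational(1, 2)))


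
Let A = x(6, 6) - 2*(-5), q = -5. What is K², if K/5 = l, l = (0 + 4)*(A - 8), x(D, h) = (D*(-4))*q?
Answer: 5953600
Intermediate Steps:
x(D, h) = 20*D (x(D, h) = (D*(-4))*(-5) = -4*D*(-5) = 20*D)
A = 130 (A = 20*6 - 2*(-5) = 120 + 10 = 130)
l = 488 (l = (0 + 4)*(130 - 8) = 4*122 = 488)
K = 2440 (K = 5*488 = 2440)
K² = 2440² = 5953600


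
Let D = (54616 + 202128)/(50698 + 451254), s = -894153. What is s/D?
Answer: -56102735832/32093 ≈ -1.7481e+6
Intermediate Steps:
D = 32093/62744 (D = 256744/501952 = 256744*(1/501952) = 32093/62744 ≈ 0.51149)
s/D = -894153/32093/62744 = -894153*62744/32093 = -56102735832/32093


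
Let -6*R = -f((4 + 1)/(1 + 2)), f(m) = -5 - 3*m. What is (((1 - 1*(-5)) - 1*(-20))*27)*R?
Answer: -1170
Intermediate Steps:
R = -5/3 (R = -(-1)*(-5 - 3*(4 + 1)/(1 + 2))/6 = -(-1)*(-5 - 15/3)/6 = -(-1)*(-5 - 3*5/3)/6 = -(-1)*(-5 - 5)/6 = -(-1)*(-10)/6 = -⅙*10 = -5/3 ≈ -1.6667)
(((1 - 1*(-5)) - 1*(-20))*27)*R = (((1 - 1*(-5)) - 1*(-20))*27)*(-5/3) = (((1 + 5) + 20)*27)*(-5/3) = ((6 + 20)*27)*(-5/3) = (26*27)*(-5/3) = 702*(-5/3) = -1170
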